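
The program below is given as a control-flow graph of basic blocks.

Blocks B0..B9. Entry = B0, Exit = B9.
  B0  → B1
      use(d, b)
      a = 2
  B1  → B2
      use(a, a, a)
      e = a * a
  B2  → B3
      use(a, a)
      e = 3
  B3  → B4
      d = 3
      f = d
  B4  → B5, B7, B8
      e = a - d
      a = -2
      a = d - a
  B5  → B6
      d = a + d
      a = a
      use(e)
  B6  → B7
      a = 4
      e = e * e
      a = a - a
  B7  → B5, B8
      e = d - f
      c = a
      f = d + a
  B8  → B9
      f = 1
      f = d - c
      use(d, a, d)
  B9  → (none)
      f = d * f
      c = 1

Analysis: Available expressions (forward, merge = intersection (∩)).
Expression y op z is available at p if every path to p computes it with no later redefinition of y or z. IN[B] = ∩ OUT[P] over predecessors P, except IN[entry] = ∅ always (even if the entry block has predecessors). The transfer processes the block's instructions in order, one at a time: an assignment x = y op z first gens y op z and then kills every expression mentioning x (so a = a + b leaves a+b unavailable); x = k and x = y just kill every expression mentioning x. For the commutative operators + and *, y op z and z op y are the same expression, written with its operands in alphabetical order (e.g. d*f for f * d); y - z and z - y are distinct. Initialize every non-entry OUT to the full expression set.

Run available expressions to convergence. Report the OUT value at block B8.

Answer: {d-c}

Derivation:
Fixpoint table:
  B0:   IN={}   OUT={}
  B1:   IN={}   OUT={a*a}
  B2:   IN={a*a}   OUT={a*a}
  B3:   IN={a*a}   OUT={a*a}
  B4:   IN={a*a}   OUT={}
  B5:   IN={}   OUT={}
  B6:   IN={}   OUT={}
  B7:   IN={}   OUT={a+d}
  B8:   IN={}   OUT={d-c}
  B9:   IN={d-c}   OUT={}

Merge at B8: IN[B8] = OUT[B4] ∩ OUT[B7] = {}
Applying B8's transfer function to that IN value gives OUT[B8] (row B8 above).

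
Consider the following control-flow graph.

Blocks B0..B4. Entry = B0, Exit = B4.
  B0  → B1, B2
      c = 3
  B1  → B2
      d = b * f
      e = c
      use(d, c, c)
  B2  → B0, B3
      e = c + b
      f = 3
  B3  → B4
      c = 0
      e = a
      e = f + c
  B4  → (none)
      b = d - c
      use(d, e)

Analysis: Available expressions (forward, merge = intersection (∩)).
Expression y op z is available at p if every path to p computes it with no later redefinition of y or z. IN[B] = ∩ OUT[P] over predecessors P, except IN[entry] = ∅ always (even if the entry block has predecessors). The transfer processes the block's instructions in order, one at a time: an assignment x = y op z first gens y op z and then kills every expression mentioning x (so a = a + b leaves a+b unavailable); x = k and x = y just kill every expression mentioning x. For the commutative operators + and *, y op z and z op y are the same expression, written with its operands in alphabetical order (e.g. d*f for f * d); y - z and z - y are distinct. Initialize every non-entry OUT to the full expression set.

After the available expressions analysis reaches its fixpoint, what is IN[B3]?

Per-block solution:
  B0:   IN={}   OUT={}
  B1:   IN={}   OUT={b*f}
  B2:   IN={}   OUT={b+c}
  B3:   IN={b+c}   OUT={c+f}
  B4:   IN={c+f}   OUT={c+f, d-c}

Merge at B3: IN[B3] = OUT[B2] = {b+c}

Answer: {b+c}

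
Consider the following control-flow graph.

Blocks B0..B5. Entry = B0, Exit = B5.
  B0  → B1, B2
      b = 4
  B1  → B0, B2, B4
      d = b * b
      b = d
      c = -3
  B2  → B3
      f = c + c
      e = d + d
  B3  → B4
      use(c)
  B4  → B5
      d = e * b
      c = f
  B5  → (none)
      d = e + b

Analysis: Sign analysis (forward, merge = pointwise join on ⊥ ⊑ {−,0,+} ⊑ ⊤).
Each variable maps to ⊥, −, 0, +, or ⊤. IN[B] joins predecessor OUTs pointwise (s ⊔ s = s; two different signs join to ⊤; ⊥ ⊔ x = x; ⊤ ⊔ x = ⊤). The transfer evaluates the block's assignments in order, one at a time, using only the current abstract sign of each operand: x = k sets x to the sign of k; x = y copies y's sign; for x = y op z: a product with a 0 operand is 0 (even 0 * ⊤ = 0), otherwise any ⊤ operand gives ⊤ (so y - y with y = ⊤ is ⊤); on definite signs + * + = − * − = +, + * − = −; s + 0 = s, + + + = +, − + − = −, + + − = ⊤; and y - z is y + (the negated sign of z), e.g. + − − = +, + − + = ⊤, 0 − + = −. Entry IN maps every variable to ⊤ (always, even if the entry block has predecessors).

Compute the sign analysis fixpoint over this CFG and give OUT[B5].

Converged values:
  B0: | IN=(all ⊤) | OUT={b:+; rest ⊤}
  B1: | IN={b:+; rest ⊤} | OUT={b:+, c:-, d:+; rest ⊤}
  B2: | IN={b:+; rest ⊤} | OUT={b:+; rest ⊤}
  B3: | IN={b:+; rest ⊤} | OUT={b:+; rest ⊤}
  B4: | IN={b:+; rest ⊤} | OUT={b:+; rest ⊤}
  B5: | IN={b:+; rest ⊤} | OUT={b:+; rest ⊤}

Merge at B5: IN[B5] = OUT[B4] = {a: ⊤, b: +, c: ⊤, d: ⊤, e: ⊤, f: ⊤}
Applying B5's transfer function to that IN value gives OUT[B5] (row B5 above).

Answer: {a: ⊤, b: +, c: ⊤, d: ⊤, e: ⊤, f: ⊤}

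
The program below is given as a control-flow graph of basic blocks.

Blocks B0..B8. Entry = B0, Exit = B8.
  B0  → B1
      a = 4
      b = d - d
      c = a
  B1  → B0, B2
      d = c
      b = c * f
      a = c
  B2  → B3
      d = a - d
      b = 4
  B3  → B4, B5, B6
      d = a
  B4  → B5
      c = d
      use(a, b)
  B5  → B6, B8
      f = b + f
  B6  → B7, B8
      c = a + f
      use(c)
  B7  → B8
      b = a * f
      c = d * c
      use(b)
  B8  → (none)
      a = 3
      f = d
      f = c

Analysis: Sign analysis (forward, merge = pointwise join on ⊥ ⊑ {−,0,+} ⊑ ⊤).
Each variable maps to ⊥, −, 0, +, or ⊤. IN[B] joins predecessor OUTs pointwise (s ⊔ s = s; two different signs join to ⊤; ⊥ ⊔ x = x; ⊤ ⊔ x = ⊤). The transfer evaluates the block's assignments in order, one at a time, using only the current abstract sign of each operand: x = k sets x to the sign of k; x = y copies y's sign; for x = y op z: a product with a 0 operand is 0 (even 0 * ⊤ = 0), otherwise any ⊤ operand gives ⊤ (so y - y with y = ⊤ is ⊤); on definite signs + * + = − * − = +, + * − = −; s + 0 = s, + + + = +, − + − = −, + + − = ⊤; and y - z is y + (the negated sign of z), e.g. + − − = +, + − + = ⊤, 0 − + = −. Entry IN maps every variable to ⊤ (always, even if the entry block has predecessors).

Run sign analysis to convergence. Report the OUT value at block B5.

Per-block solution:
  B0: | IN=(all ⊤) | OUT={a:+, c:+; rest ⊤}
  B1: | IN={a:+, c:+; rest ⊤} | OUT={a:+, c:+, d:+; rest ⊤}
  B2: | IN={a:+, c:+, d:+; rest ⊤} | OUT={a:+, b:+, c:+; rest ⊤}
  B3: | IN={a:+, b:+, c:+; rest ⊤} | OUT={a:+, b:+, c:+, d:+; rest ⊤}
  B4: | IN={a:+, b:+, c:+, d:+; rest ⊤} | OUT={a:+, b:+, c:+, d:+; rest ⊤}
  B5: | IN={a:+, b:+, c:+, d:+; rest ⊤} | OUT={a:+, b:+, c:+, d:+; rest ⊤}
  B6: | IN={a:+, b:+, c:+, d:+; rest ⊤} | OUT={a:+, b:+, d:+; rest ⊤}
  B7: | IN={a:+, b:+, d:+; rest ⊤} | OUT={a:+, d:+; rest ⊤}
  B8: | IN={a:+, d:+; rest ⊤} | OUT={a:+, d:+; rest ⊤}

Merge at B5: IN[B5] = OUT[B3] ⊔ OUT[B4] = {a: +, b: +, c: +, d: +, e: ⊤, f: ⊤}
Applying B5's transfer function to that IN value gives OUT[B5] (row B5 above).

Answer: {a: +, b: +, c: +, d: +, e: ⊤, f: ⊤}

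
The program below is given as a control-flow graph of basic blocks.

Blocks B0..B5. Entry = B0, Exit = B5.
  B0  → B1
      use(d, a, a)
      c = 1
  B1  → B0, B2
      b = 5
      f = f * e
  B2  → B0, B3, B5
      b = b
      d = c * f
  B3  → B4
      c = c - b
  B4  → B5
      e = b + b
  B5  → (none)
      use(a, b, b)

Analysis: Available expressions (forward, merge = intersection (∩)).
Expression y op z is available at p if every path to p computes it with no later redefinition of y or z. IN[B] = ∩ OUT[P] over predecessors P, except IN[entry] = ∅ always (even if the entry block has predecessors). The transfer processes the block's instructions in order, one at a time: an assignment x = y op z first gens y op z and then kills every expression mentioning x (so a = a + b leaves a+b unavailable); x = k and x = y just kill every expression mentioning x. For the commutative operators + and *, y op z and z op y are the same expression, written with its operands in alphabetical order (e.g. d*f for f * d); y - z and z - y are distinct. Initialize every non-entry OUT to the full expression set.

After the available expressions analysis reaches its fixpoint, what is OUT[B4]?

Answer: {b+b}

Working:
Converged values:
  B0:   IN={}   OUT={}
  B1:   IN={}   OUT={}
  B2:   IN={}   OUT={c*f}
  B3:   IN={c*f}   OUT={}
  B4:   IN={}   OUT={b+b}
  B5:   IN={}   OUT={}

Merge at B4: IN[B4] = OUT[B3] = {}
Applying B4's transfer function to that IN value gives OUT[B4] (row B4 above).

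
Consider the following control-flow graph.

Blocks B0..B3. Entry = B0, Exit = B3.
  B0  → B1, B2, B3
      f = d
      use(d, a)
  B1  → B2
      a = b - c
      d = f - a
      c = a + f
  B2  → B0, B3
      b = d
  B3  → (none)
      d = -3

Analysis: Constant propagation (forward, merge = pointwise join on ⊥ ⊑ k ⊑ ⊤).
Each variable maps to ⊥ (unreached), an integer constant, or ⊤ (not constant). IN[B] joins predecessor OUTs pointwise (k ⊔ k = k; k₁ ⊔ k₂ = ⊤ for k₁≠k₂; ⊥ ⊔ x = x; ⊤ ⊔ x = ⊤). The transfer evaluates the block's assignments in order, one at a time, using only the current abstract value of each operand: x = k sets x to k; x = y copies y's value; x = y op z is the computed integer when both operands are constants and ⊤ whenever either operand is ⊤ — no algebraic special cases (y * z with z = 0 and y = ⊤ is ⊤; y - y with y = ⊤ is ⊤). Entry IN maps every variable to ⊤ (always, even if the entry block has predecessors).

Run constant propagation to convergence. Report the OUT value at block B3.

Answer: {a: ⊤, b: ⊤, c: ⊤, d: -3, e: ⊤, f: ⊤}

Working:
Per-block solution:
  B0:   IN=(all ⊤)   OUT=(all ⊤)
  B1:   IN=(all ⊤)   OUT=(all ⊤)
  B2:   IN=(all ⊤)   OUT=(all ⊤)
  B3:   IN=(all ⊤)   OUT={d:-3; rest ⊤}

Merge at B3: IN[B3] = OUT[B0] ⊔ OUT[B2] = {a: ⊤, b: ⊤, c: ⊤, d: ⊤, e: ⊤, f: ⊤}
Applying B3's transfer function to that IN value gives OUT[B3] (row B3 above).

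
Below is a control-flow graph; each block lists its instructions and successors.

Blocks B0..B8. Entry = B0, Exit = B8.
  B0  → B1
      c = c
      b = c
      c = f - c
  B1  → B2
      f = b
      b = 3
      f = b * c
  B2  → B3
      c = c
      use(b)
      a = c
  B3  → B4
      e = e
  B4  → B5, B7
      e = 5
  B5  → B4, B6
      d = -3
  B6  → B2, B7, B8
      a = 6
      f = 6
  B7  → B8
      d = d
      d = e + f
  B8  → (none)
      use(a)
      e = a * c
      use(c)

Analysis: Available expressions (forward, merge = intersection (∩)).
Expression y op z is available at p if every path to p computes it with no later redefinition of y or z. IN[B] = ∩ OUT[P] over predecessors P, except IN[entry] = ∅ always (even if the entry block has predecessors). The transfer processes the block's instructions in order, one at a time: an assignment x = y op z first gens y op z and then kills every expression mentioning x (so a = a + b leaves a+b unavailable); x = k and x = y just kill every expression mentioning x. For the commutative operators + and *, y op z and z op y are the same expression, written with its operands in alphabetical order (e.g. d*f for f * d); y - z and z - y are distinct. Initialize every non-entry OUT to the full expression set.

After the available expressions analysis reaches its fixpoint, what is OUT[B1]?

Fixpoint table:
  B0:   IN={}   OUT={}
  B1:   IN={}   OUT={b*c}
  B2:   IN={}   OUT={}
  B3:   IN={}   OUT={}
  B4:   IN={}   OUT={}
  B5:   IN={}   OUT={}
  B6:   IN={}   OUT={}
  B7:   IN={}   OUT={e+f}
  B8:   IN={}   OUT={a*c}

Merge at B1: IN[B1] = OUT[B0] = {}
Applying B1's transfer function to that IN value gives OUT[B1] (row B1 above).

Answer: {b*c}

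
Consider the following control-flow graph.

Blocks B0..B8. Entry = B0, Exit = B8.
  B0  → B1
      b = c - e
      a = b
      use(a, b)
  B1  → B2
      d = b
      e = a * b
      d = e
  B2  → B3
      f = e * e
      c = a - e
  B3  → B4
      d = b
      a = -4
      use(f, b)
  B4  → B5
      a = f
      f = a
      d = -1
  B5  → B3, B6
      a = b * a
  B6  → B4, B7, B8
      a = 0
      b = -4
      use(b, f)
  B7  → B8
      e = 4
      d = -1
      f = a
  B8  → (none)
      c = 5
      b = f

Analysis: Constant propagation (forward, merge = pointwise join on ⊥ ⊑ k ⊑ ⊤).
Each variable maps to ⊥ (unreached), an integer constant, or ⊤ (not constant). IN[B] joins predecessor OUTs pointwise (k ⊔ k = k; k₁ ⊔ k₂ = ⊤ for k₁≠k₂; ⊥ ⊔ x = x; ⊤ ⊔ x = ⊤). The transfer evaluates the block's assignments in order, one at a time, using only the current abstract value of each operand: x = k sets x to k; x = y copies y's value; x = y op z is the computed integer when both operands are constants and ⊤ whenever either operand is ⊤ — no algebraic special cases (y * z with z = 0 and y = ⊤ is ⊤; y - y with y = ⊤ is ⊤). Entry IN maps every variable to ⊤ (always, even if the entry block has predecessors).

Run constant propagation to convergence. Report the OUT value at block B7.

Answer: {a: 0, b: -4, c: ⊤, d: -1, e: 4, f: 0}

Derivation:
Fixpoint table:
  B0: | IN=(all ⊤) | OUT=(all ⊤)
  B1: | IN=(all ⊤) | OUT=(all ⊤)
  B2: | IN=(all ⊤) | OUT=(all ⊤)
  B3: | IN=(all ⊤) | OUT={a:-4; rest ⊤}
  B4: | IN=(all ⊤) | OUT={d:-1; rest ⊤}
  B5: | IN={d:-1; rest ⊤} | OUT={d:-1; rest ⊤}
  B6: | IN={d:-1; rest ⊤} | OUT={a:0, b:-4, d:-1; rest ⊤}
  B7: | IN={a:0, b:-4, d:-1; rest ⊤} | OUT={a:0, b:-4, d:-1, e:4, f:0; rest ⊤}
  B8: | IN={a:0, b:-4, d:-1; rest ⊤} | OUT={a:0, c:5, d:-1; rest ⊤}

Merge at B7: IN[B7] = OUT[B6] = {a: 0, b: -4, c: ⊤, d: -1, e: ⊤, f: ⊤}
Applying B7's transfer function to that IN value gives OUT[B7] (row B7 above).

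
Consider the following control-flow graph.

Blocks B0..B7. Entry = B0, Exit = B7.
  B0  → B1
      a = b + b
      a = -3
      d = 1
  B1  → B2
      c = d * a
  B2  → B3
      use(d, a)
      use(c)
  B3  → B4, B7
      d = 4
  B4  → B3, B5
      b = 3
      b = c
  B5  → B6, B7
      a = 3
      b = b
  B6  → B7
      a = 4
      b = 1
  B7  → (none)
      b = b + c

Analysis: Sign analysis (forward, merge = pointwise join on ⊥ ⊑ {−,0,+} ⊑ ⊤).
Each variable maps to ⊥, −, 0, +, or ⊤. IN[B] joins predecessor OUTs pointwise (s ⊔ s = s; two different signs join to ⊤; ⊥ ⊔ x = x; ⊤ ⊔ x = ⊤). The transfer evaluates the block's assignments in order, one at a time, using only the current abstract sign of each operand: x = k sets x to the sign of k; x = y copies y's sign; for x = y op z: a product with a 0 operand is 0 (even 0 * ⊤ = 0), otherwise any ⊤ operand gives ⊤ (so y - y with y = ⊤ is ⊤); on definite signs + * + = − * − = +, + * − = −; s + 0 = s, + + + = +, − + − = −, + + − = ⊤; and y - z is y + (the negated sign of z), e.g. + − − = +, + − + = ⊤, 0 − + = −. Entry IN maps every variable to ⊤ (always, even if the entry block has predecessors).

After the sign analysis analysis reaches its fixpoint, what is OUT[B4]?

Fixpoint table:
  B0:  IN=(all ⊤)  OUT={a:-, d:+; rest ⊤}
  B1:  IN={a:-, d:+; rest ⊤}  OUT={a:-, c:-, d:+; rest ⊤}
  B2:  IN={a:-, c:-, d:+; rest ⊤}  OUT={a:-, c:-, d:+; rest ⊤}
  B3:  IN={a:-, c:-, d:+; rest ⊤}  OUT={a:-, c:-, d:+; rest ⊤}
  B4:  IN={a:-, c:-, d:+; rest ⊤}  OUT={a:-, b:-, c:-, d:+; rest ⊤}
  B5:  IN={a:-, b:-, c:-, d:+; rest ⊤}  OUT={a:+, b:-, c:-, d:+; rest ⊤}
  B6:  IN={a:+, b:-, c:-, d:+; rest ⊤}  OUT={a:+, b:+, c:-, d:+; rest ⊤}
  B7:  IN={c:-, d:+; rest ⊤}  OUT={c:-, d:+; rest ⊤}

Merge at B4: IN[B4] = OUT[B3] = {a: -, b: ⊤, c: -, d: +, e: ⊤, f: ⊤}
Applying B4's transfer function to that IN value gives OUT[B4] (row B4 above).

Answer: {a: -, b: -, c: -, d: +, e: ⊤, f: ⊤}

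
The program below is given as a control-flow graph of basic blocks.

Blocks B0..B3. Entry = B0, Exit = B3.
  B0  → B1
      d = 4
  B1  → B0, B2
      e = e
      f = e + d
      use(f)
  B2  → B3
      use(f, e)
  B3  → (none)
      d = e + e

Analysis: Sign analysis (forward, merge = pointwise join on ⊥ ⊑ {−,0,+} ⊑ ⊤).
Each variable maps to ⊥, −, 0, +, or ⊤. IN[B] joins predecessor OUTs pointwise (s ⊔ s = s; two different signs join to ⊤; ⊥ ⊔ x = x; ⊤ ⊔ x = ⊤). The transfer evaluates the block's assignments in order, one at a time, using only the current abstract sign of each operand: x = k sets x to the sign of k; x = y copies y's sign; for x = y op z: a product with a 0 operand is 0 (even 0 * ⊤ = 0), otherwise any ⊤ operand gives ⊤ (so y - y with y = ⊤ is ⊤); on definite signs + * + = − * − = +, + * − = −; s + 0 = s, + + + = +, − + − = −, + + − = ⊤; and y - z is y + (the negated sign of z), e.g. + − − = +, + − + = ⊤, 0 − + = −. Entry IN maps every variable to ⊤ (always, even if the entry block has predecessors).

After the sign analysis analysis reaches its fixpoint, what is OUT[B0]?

Per-block solution:
  B0:   IN=(all ⊤)   OUT={d:+; rest ⊤}
  B1:   IN={d:+; rest ⊤}   OUT={d:+; rest ⊤}
  B2:   IN={d:+; rest ⊤}   OUT={d:+; rest ⊤}
  B3:   IN={d:+; rest ⊤}   OUT=(all ⊤)

Merge at B0 (entry node, so the boundary value (all ⊤) is joined with the incoming edge(s)): IN[B0] = (all ⊤) ⊔ OUT[B1] = {a: ⊤, b: ⊤, c: ⊤, d: ⊤, e: ⊤, f: ⊤}
Applying B0's transfer function to that IN value gives OUT[B0] (row B0 above).

Answer: {a: ⊤, b: ⊤, c: ⊤, d: +, e: ⊤, f: ⊤}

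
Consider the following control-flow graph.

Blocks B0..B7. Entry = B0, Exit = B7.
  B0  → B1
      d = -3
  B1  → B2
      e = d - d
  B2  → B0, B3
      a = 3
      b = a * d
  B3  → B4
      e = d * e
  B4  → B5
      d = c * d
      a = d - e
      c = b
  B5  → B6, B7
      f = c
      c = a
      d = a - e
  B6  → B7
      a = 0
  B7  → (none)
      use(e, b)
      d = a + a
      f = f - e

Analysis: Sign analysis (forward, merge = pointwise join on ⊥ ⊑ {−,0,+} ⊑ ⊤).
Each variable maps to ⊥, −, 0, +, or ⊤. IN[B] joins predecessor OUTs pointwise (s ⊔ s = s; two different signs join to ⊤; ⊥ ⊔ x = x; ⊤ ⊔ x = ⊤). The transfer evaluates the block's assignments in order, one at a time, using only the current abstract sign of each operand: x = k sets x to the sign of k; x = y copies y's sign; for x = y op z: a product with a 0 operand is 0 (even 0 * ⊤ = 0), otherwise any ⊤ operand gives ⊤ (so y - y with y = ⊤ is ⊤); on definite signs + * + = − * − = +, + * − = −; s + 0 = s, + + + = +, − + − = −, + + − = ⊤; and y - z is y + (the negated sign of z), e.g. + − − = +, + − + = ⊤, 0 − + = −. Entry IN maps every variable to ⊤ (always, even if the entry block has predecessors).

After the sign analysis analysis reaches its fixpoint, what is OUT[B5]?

Per-block solution:
  B0: | IN=(all ⊤) | OUT={d:-; rest ⊤}
  B1: | IN={d:-; rest ⊤} | OUT={d:-; rest ⊤}
  B2: | IN={d:-; rest ⊤} | OUT={a:+, b:-, d:-; rest ⊤}
  B3: | IN={a:+, b:-, d:-; rest ⊤} | OUT={a:+, b:-, d:-; rest ⊤}
  B4: | IN={a:+, b:-, d:-; rest ⊤} | OUT={b:-, c:-; rest ⊤}
  B5: | IN={b:-, c:-; rest ⊤} | OUT={b:-, f:-; rest ⊤}
  B6: | IN={b:-, f:-; rest ⊤} | OUT={a:0, b:-, f:-; rest ⊤}
  B7: | IN={b:-, f:-; rest ⊤} | OUT={b:-; rest ⊤}

Merge at B5: IN[B5] = OUT[B4] = {a: ⊤, b: -, c: -, d: ⊤, e: ⊤, f: ⊤}
Applying B5's transfer function to that IN value gives OUT[B5] (row B5 above).

Answer: {a: ⊤, b: -, c: ⊤, d: ⊤, e: ⊤, f: -}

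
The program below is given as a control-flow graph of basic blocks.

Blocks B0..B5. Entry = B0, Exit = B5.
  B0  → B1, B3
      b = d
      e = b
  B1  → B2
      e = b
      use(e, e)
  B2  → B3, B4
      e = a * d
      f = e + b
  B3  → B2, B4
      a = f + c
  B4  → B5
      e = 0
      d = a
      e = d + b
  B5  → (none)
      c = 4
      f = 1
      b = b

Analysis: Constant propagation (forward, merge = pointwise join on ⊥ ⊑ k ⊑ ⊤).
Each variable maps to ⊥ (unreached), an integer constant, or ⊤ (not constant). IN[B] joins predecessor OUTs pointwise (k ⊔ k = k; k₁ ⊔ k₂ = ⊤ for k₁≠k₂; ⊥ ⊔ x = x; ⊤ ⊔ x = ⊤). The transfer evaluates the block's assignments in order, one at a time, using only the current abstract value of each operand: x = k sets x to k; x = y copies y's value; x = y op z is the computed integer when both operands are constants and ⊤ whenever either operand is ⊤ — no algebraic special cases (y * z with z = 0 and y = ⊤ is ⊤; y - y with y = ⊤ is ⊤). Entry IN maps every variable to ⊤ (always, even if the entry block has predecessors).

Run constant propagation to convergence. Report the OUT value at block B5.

Converged values:
  B0:   IN=(all ⊤)   OUT=(all ⊤)
  B1:   IN=(all ⊤)   OUT=(all ⊤)
  B2:   IN=(all ⊤)   OUT=(all ⊤)
  B3:   IN=(all ⊤)   OUT=(all ⊤)
  B4:   IN=(all ⊤)   OUT=(all ⊤)
  B5:   IN=(all ⊤)   OUT={c:4, f:1; rest ⊤}

Merge at B5: IN[B5] = OUT[B4] = {a: ⊤, b: ⊤, c: ⊤, d: ⊤, e: ⊤, f: ⊤}
Applying B5's transfer function to that IN value gives OUT[B5] (row B5 above).

Answer: {a: ⊤, b: ⊤, c: 4, d: ⊤, e: ⊤, f: 1}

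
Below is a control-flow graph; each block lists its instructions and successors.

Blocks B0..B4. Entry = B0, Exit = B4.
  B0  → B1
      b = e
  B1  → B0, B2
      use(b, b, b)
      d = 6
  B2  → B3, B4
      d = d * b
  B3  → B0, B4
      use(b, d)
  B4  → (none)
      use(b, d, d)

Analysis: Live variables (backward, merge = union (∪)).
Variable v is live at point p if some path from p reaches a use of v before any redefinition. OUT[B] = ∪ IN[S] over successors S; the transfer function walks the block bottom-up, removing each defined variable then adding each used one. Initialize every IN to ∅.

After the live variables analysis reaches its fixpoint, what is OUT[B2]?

Answer: {b, d, e}

Working:
Fixpoint table:
  B0: | IN={e} | OUT={b, e}
  B1: | IN={b, e} | OUT={b, d, e}
  B2: | IN={b, d, e} | OUT={b, d, e}
  B3: | IN={b, d, e} | OUT={b, d, e}
  B4: | IN={b, d} | OUT={}

Merge at B2: OUT[B2] = IN[B3] ⊔ IN[B4] = {b, d, e}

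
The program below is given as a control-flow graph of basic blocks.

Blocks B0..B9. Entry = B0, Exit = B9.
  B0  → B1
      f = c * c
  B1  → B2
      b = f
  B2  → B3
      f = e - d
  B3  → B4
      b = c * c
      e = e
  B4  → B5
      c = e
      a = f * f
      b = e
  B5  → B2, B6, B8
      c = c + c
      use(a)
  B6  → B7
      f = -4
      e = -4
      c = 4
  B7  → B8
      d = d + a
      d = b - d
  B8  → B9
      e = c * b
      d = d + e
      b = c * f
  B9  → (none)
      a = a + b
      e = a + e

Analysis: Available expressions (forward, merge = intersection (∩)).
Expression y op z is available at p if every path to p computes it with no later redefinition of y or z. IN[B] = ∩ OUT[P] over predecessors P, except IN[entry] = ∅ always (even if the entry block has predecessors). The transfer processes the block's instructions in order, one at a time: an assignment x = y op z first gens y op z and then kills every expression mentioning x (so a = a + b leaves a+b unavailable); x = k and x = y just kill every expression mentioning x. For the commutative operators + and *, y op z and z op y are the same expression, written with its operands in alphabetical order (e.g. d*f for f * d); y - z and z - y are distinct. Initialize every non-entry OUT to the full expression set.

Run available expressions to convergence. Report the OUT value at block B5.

Answer: {f*f}

Derivation:
Fixpoint table:
  B0: | IN={} | OUT={c*c}
  B1: | IN={c*c} | OUT={c*c}
  B2: | IN={} | OUT={e-d}
  B3: | IN={e-d} | OUT={c*c}
  B4: | IN={c*c} | OUT={f*f}
  B5: | IN={f*f} | OUT={f*f}
  B6: | IN={f*f} | OUT={}
  B7: | IN={} | OUT={}
  B8: | IN={} | OUT={c*f}
  B9: | IN={c*f} | OUT={c*f}

Merge at B5: IN[B5] = OUT[B4] = {f*f}
Applying B5's transfer function to that IN value gives OUT[B5] (row B5 above).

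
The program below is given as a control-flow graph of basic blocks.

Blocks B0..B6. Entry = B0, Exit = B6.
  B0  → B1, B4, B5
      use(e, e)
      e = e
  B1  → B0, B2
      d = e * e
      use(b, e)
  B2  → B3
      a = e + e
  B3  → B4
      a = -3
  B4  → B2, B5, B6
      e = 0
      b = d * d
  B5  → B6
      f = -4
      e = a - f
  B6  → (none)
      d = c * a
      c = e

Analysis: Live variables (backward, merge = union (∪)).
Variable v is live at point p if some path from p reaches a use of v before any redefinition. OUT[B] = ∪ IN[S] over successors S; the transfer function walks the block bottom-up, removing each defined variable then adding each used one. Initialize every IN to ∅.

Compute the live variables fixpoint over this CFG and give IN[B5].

Converged values:
  B0:   IN={a, b, c, d, e}   OUT={a, b, c, d, e}
  B1:   IN={a, b, c, e}   OUT={a, b, c, d, e}
  B2:   IN={c, d, e}   OUT={c, d}
  B3:   IN={c, d}   OUT={a, c, d}
  B4:   IN={a, c, d}   OUT={a, c, d, e}
  B5:   IN={a, c}   OUT={a, c, e}
  B6:   IN={a, c, e}   OUT={}

Merge at B5: OUT[B5] = IN[B6] = {a, c, e}
Applying B5's transfer function to that OUT value gives IN[B5] (row B5 above).

Answer: {a, c}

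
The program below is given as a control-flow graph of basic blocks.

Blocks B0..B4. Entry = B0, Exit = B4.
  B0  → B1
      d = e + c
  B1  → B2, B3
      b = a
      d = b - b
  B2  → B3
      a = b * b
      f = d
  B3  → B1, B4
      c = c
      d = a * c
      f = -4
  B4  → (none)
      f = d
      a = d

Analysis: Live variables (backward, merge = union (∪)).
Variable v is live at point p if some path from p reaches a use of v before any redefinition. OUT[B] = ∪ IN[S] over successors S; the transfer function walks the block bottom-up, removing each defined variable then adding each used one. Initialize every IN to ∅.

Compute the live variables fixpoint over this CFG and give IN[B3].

Answer: {a, c}

Working:
Fixpoint table:
  B0:   IN={a, c, e}   OUT={a, c}
  B1:   IN={a, c}   OUT={a, b, c, d}
  B2:   IN={b, c, d}   OUT={a, c}
  B3:   IN={a, c}   OUT={a, c, d}
  B4:   IN={d}   OUT={}

Merge at B3: OUT[B3] = IN[B1] ⊔ IN[B4] = {a, c, d}
Applying B3's transfer function to that OUT value gives IN[B3] (row B3 above).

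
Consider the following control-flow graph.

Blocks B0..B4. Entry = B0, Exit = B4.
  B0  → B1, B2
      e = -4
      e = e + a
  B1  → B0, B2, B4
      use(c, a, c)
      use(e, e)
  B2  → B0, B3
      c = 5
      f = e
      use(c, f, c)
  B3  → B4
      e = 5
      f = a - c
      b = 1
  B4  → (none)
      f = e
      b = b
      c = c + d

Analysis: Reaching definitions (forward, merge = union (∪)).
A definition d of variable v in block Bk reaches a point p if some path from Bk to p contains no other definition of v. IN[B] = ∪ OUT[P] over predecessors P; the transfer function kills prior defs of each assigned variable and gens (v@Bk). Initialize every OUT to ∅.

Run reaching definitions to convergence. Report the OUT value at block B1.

Converged values:
  B0:   IN={c@B2, e@B0, f@B2}   OUT={c@B2, e@B0, f@B2}
  B1:   IN={c@B2, e@B0, f@B2}   OUT={c@B2, e@B0, f@B2}
  B2:   IN={c@B2, e@B0, f@B2}   OUT={c@B2, e@B0, f@B2}
  B3:   IN={c@B2, e@B0, f@B2}   OUT={b@B3, c@B2, e@B3, f@B3}
  B4:   IN={b@B3, c@B2, e@B0, e@B3, f@B2, f@B3}   OUT={b@B4, c@B4, e@B0, e@B3, f@B4}

Merge at B1: IN[B1] = OUT[B0] = {c@B2, e@B0, f@B2}
Applying B1's transfer function to that IN value gives OUT[B1] (row B1 above).

Answer: {c@B2, e@B0, f@B2}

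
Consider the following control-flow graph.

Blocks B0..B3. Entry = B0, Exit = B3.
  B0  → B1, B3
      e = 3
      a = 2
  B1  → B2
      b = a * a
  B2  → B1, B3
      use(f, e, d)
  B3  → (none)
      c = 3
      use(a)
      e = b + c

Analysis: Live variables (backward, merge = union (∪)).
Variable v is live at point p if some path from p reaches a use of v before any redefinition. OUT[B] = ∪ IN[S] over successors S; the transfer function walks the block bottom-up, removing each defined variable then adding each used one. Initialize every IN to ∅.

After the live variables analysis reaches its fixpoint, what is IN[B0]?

Converged values:
  B0:  IN={b, d, f}  OUT={a, b, d, e, f}
  B1:  IN={a, d, e, f}  OUT={a, b, d, e, f}
  B2:  IN={a, b, d, e, f}  OUT={a, b, d, e, f}
  B3:  IN={a, b}  OUT={}

Merge at B0: OUT[B0] = IN[B1] ⊔ IN[B3] = {a, b, d, e, f}
Applying B0's transfer function to that OUT value gives IN[B0] (row B0 above).

Answer: {b, d, f}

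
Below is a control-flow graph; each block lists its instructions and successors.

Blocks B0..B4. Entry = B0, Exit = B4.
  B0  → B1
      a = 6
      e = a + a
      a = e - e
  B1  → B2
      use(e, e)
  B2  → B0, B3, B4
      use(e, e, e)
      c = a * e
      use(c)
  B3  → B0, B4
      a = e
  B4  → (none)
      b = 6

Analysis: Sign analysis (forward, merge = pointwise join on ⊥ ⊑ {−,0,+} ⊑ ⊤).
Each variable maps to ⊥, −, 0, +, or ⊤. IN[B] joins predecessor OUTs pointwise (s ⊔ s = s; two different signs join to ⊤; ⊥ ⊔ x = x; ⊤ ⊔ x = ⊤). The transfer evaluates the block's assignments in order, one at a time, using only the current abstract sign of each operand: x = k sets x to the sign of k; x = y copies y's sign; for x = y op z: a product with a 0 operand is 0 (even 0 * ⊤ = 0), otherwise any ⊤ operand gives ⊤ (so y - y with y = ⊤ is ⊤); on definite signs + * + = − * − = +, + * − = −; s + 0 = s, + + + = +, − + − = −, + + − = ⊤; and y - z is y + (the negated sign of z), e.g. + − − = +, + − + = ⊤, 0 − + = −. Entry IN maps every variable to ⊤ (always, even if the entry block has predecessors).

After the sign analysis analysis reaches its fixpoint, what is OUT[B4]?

Answer: {a: ⊤, b: +, c: ⊤, d: ⊤, e: +, f: ⊤}

Derivation:
Fixpoint table:
  B0:   IN=(all ⊤)   OUT={e:+; rest ⊤}
  B1:   IN={e:+; rest ⊤}   OUT={e:+; rest ⊤}
  B2:   IN={e:+; rest ⊤}   OUT={e:+; rest ⊤}
  B3:   IN={e:+; rest ⊤}   OUT={a:+, e:+; rest ⊤}
  B4:   IN={e:+; rest ⊤}   OUT={b:+, e:+; rest ⊤}

Merge at B4: IN[B4] = OUT[B2] ⊔ OUT[B3] = {a: ⊤, b: ⊤, c: ⊤, d: ⊤, e: +, f: ⊤}
Applying B4's transfer function to that IN value gives OUT[B4] (row B4 above).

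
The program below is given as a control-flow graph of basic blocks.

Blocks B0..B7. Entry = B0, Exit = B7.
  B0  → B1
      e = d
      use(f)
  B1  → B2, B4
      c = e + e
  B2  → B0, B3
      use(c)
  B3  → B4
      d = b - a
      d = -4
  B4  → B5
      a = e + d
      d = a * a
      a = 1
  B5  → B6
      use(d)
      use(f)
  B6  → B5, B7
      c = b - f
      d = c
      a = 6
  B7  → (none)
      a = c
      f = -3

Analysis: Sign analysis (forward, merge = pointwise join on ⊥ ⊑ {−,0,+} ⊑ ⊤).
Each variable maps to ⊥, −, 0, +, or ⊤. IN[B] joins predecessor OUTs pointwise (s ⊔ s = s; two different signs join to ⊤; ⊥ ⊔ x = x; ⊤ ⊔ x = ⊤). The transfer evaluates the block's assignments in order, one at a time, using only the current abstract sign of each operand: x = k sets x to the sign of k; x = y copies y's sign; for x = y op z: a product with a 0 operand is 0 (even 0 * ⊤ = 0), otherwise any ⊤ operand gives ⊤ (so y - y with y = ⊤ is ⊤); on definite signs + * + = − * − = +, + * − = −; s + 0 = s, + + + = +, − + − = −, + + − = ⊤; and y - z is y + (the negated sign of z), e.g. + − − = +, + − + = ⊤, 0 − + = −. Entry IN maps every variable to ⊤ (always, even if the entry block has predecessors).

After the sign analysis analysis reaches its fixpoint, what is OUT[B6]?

Answer: {a: +, b: ⊤, c: ⊤, d: ⊤, e: ⊤, f: ⊤}

Trace:
Per-block solution:
  B0:   IN=(all ⊤)   OUT=(all ⊤)
  B1:   IN=(all ⊤)   OUT=(all ⊤)
  B2:   IN=(all ⊤)   OUT=(all ⊤)
  B3:   IN=(all ⊤)   OUT={d:-; rest ⊤}
  B4:   IN=(all ⊤)   OUT={a:+; rest ⊤}
  B5:   IN={a:+; rest ⊤}   OUT={a:+; rest ⊤}
  B6:   IN={a:+; rest ⊤}   OUT={a:+; rest ⊤}
  B7:   IN={a:+; rest ⊤}   OUT={f:-; rest ⊤}

Merge at B6: IN[B6] = OUT[B5] = {a: +, b: ⊤, c: ⊤, d: ⊤, e: ⊤, f: ⊤}
Applying B6's transfer function to that IN value gives OUT[B6] (row B6 above).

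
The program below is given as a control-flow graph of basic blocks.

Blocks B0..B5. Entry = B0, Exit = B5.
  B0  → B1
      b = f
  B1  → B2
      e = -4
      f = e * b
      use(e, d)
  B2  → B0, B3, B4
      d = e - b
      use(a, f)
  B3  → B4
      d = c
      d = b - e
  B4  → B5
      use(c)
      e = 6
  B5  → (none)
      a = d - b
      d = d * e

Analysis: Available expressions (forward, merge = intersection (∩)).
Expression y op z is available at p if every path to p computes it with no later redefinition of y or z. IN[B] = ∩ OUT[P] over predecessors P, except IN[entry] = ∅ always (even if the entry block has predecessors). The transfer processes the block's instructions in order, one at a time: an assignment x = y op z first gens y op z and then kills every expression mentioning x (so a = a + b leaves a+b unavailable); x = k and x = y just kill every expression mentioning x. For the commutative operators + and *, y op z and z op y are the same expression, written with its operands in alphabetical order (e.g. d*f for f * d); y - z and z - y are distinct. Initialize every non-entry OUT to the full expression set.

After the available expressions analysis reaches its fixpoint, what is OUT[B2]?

Fixpoint table:
  B0:   IN={}   OUT={}
  B1:   IN={}   OUT={b*e}
  B2:   IN={b*e}   OUT={b*e, e-b}
  B3:   IN={b*e, e-b}   OUT={b*e, b-e, e-b}
  B4:   IN={b*e, e-b}   OUT={}
  B5:   IN={}   OUT={}

Merge at B2: IN[B2] = OUT[B1] = {b*e}
Applying B2's transfer function to that IN value gives OUT[B2] (row B2 above).

Answer: {b*e, e-b}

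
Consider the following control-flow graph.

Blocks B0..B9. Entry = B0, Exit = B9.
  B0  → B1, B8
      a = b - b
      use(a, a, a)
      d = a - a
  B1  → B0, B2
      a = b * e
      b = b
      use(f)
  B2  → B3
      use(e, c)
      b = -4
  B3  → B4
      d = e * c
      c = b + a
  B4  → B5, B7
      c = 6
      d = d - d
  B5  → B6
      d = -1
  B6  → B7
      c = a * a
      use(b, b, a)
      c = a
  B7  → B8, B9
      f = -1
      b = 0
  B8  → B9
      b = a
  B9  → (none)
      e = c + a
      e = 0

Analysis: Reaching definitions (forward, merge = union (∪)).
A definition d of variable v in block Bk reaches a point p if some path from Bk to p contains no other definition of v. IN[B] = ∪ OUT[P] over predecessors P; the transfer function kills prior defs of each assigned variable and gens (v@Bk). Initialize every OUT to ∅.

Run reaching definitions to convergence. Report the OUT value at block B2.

Answer: {a@B1, b@B2, d@B0}

Derivation:
Fixpoint table:
  B0:   IN={a@B1, b@B1, d@B0}   OUT={a@B0, b@B1, d@B0}
  B1:   IN={a@B0, b@B1, d@B0}   OUT={a@B1, b@B1, d@B0}
  B2:   IN={a@B1, b@B1, d@B0}   OUT={a@B1, b@B2, d@B0}
  B3:   IN={a@B1, b@B2, d@B0}   OUT={a@B1, b@B2, c@B3, d@B3}
  B4:   IN={a@B1, b@B2, c@B3, d@B3}   OUT={a@B1, b@B2, c@B4, d@B4}
  B5:   IN={a@B1, b@B2, c@B4, d@B4}   OUT={a@B1, b@B2, c@B4, d@B5}
  B6:   IN={a@B1, b@B2, c@B4, d@B5}   OUT={a@B1, b@B2, c@B6, d@B5}
  B7:   IN={a@B1, b@B2, c@B4, c@B6, d@B4, d@B5}   OUT={a@B1, b@B7, c@B4, c@B6, d@B4, d@B5, f@B7}
  B8:   IN={a@B0, a@B1, b@B1, b@B7, c@B4, c@B6, d@B0, d@B4, d@B5, f@B7}   OUT={a@B0, a@B1, b@B8, c@B4, c@B6, d@B0, d@B4, d@B5, f@B7}
  B9:   IN={a@B0, a@B1, b@B7, b@B8, c@B4, c@B6, d@B0, d@B4, d@B5, f@B7}   OUT={a@B0, a@B1, b@B7, b@B8, c@B4, c@B6, d@B0, d@B4, d@B5, e@B9, f@B7}

Merge at B2: IN[B2] = OUT[B1] = {a@B1, b@B1, d@B0}
Applying B2's transfer function to that IN value gives OUT[B2] (row B2 above).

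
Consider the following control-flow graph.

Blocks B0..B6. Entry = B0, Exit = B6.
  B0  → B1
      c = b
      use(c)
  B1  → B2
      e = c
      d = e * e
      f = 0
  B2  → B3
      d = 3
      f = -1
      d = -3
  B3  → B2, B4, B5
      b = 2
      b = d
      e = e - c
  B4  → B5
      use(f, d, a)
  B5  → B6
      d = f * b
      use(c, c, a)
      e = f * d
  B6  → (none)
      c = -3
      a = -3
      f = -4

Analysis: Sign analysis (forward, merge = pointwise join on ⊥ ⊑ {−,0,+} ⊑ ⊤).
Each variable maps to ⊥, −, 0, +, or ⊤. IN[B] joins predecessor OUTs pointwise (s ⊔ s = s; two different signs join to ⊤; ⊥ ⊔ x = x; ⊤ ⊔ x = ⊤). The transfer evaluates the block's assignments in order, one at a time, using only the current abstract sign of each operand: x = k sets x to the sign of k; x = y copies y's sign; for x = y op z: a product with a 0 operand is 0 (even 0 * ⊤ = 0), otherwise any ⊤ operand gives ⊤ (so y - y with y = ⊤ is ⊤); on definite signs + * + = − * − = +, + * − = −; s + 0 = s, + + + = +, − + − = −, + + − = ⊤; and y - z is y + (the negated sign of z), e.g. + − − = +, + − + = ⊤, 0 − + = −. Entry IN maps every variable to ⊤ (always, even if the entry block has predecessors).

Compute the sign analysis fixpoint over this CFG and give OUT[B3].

Per-block solution:
  B0:   IN=(all ⊤)   OUT=(all ⊤)
  B1:   IN=(all ⊤)   OUT={f:0; rest ⊤}
  B2:   IN=(all ⊤)   OUT={d:-, f:-; rest ⊤}
  B3:   IN={d:-, f:-; rest ⊤}   OUT={b:-, d:-, f:-; rest ⊤}
  B4:   IN={b:-, d:-, f:-; rest ⊤}   OUT={b:-, d:-, f:-; rest ⊤}
  B5:   IN={b:-, d:-, f:-; rest ⊤}   OUT={b:-, d:+, e:-, f:-; rest ⊤}
  B6:   IN={b:-, d:+, e:-, f:-; rest ⊤}   OUT={a:-, b:-, c:-, d:+, e:-, f:-; rest ⊤}

Merge at B3: IN[B3] = OUT[B2] = {a: ⊤, b: ⊤, c: ⊤, d: -, e: ⊤, f: -}
Applying B3's transfer function to that IN value gives OUT[B3] (row B3 above).

Answer: {a: ⊤, b: -, c: ⊤, d: -, e: ⊤, f: -}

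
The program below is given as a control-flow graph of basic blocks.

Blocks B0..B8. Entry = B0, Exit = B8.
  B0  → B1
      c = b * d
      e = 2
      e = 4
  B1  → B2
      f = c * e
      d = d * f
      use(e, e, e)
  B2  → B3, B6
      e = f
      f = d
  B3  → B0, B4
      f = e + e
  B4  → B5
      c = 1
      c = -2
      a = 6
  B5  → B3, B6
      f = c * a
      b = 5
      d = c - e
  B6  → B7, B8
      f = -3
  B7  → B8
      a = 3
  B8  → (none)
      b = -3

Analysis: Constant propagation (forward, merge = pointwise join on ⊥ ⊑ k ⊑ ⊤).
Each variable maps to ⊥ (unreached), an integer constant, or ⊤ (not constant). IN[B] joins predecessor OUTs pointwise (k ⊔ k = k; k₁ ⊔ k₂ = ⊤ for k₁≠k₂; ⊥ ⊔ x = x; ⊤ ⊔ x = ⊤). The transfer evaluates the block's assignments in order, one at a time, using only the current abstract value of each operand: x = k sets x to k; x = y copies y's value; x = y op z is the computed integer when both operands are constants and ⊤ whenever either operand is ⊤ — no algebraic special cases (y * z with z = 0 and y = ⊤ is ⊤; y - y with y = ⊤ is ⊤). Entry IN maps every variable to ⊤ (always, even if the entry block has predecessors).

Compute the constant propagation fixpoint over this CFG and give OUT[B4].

Answer: {a: 6, b: ⊤, c: -2, d: ⊤, e: ⊤, f: ⊤}

Working:
Converged values:
  B0:  IN=(all ⊤)  OUT={e:4; rest ⊤}
  B1:  IN={e:4; rest ⊤}  OUT={e:4; rest ⊤}
  B2:  IN={e:4; rest ⊤}  OUT=(all ⊤)
  B3:  IN=(all ⊤)  OUT=(all ⊤)
  B4:  IN=(all ⊤)  OUT={a:6, c:-2; rest ⊤}
  B5:  IN={a:6, c:-2; rest ⊤}  OUT={a:6, b:5, c:-2, f:-12; rest ⊤}
  B6:  IN=(all ⊤)  OUT={f:-3; rest ⊤}
  B7:  IN={f:-3; rest ⊤}  OUT={a:3, f:-3; rest ⊤}
  B8:  IN={f:-3; rest ⊤}  OUT={b:-3, f:-3; rest ⊤}

Merge at B4: IN[B4] = OUT[B3] = {a: ⊤, b: ⊤, c: ⊤, d: ⊤, e: ⊤, f: ⊤}
Applying B4's transfer function to that IN value gives OUT[B4] (row B4 above).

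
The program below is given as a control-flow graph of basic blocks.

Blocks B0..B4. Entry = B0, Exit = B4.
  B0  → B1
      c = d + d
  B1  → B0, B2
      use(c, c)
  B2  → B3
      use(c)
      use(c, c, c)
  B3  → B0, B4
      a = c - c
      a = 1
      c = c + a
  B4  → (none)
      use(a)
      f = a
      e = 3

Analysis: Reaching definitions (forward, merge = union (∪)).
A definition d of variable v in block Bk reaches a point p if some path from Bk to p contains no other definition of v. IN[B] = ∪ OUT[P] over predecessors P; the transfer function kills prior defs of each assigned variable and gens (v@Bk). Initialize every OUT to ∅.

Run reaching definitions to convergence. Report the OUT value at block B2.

Answer: {a@B3, c@B0}

Derivation:
Per-block solution:
  B0: | IN={a@B3, c@B0, c@B3} | OUT={a@B3, c@B0}
  B1: | IN={a@B3, c@B0} | OUT={a@B3, c@B0}
  B2: | IN={a@B3, c@B0} | OUT={a@B3, c@B0}
  B3: | IN={a@B3, c@B0} | OUT={a@B3, c@B3}
  B4: | IN={a@B3, c@B3} | OUT={a@B3, c@B3, e@B4, f@B4}

Merge at B2: IN[B2] = OUT[B1] = {a@B3, c@B0}
Applying B2's transfer function to that IN value gives OUT[B2] (row B2 above).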